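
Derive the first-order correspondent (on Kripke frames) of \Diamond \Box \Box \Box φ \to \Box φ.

This is a Sahlqvist (Geach-type) schema ◇^1□^3φ → □^1◇^0φ.
Minimal-valuation argument: fix x; take any y with xR^1y and any z with xR^1z. Set V(φ) to the set of worlds R-reachable from y in exactly 3 steps. Then □^3φ holds at y, so the antecedent holds at x; validity forces ◇^0φ at z, giving a w with zR^0w and yR^3w.
First-order correspondent: \forall x \forall y \forall z ((xRy \wedge xRz) \to \exists w (y R^3 w \wedge z = w)).

\forall x \forall y \forall z ((xRy \wedge xRz) \to \exists w (y R^3 w \wedge z = w))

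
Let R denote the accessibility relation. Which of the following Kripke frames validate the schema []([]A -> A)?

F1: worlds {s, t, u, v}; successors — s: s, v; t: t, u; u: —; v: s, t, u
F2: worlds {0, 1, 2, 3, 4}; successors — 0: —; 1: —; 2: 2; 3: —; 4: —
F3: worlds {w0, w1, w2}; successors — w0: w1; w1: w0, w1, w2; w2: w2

F2

This is the axiom for shift-reflexivity; its first-order frame correspondent is forall x forall y (Rxy -> Ryy).
F1: fails — Rvu but not Ruu.
F2: satisfies the condition.
F3: fails — Rw1w0 but not Rw0w0.
Valid on: F2.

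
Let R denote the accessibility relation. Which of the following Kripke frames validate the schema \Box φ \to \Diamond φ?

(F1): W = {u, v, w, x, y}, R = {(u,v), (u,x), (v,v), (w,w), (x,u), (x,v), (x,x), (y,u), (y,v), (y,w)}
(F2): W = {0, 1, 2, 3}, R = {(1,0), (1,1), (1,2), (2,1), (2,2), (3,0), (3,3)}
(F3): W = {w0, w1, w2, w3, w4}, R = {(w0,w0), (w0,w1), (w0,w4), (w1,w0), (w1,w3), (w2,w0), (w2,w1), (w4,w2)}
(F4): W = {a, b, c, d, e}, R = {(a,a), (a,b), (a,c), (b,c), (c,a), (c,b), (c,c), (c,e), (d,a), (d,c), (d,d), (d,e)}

(F1)

Frame correspondent (Sahlqvist): \forall x \exists y Rxy — i.e. seriality.
(F1): condition met.
(F2): fails — world 0 has no successor.
(F3): fails — world w3 has no successor.
(F4): fails — world e has no successor.
Valid on: (F1).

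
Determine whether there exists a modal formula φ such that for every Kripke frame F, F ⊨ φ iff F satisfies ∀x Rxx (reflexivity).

This is a Sahlqvist condition; the T axiom □p → p defines it.
Suppose □p→p is valid. At any x set V(p)={w : Rxw}. Then □p holds at x, so p holds at x, i.e. Rxx.

Yes, by □p → p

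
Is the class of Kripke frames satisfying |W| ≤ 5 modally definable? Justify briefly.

Not definable by any modal formula

If a class were modally definable it would be closed under disjoint unions (Goldblatt–Thomason).
Any modal formula valid on each of 6 disjoint one-world frames is valid on their disjoint union (validity is preserved under disjoint unions). Each one-world frame has |W|=1≤5, but the union has |W|=6.
So no modal formula (or set of formulas) defines exactly the |W|≤5 frames.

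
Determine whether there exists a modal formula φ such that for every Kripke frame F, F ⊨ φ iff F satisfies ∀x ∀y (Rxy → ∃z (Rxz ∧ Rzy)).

This is a Sahlqvist condition; the C4 axiom □□p → □p defines it.
Suppose □□p→□p is valid. Take Rxy and set V(p)={w : xR²w}. Then □□p at x, so □p at x, so p at y, i.e. ∃z(Rxz∧Rzy).

Yes, by □□p → □p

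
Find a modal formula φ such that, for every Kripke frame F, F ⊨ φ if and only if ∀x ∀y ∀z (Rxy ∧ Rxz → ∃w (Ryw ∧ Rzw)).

◇□p → □◇p

The condition is convergence. The .2 schema ◇□p → □◇p defines it.
Suppose ◇□p→□◇p is valid. Take Rxy, Rxz and set V(p)={w : Ryw}. Then □p at y so ◇□p at x, so □◇p at x, so ◇p at z, giving w with Rzw and Ryw.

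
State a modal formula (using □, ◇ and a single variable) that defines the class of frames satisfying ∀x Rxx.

A defining formula is □s → s (the T axiom).
Suppose □s→s is valid. At any x set V(s)={w : Rxw}. Then □s holds at x, so s holds at x, i.e. Rxx.

□s → s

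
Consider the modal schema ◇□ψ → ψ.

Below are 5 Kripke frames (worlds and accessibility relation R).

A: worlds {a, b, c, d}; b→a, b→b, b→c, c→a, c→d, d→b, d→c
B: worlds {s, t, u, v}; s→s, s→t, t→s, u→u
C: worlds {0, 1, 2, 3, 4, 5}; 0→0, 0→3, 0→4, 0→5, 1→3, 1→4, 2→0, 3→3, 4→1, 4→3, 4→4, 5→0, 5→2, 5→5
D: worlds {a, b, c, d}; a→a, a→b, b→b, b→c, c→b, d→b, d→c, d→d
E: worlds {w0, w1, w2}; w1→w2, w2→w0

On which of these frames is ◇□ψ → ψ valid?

B

Frame correspondent (Sahlqvist): ∀x ∀y (Rxy → Ryx) — i.e. symmetry.
A: fails — Rbc but not Rcb.
B: condition met.
C: fails — R43 but not R34.
D: fails — Rdc but not Rcd.
E: fails — Rw1w2 but not Rw2w1.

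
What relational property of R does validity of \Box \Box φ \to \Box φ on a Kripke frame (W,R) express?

density

Suppose □□φ→□φ is valid. Take Rxy and set V(φ)={w : xR²w}. Then □□φ at x, so □φ at x, so φ at y, i.e. ∃z(Rxz∧Rzy).
Conversely, on a frame with density the schema holds at every world under every valuation.
So the correspondent is density.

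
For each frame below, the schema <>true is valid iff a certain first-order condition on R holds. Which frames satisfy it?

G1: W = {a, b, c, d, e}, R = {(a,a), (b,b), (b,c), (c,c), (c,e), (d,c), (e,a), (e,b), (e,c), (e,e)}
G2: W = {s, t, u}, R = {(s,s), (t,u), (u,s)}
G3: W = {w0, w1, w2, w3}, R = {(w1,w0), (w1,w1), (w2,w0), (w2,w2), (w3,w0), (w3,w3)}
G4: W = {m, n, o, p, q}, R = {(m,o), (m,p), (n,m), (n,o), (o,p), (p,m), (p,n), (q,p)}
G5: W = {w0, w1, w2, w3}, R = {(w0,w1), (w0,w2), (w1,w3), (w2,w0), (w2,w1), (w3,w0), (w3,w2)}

This is the axiom for seriality; its first-order frame correspondent is forall x exists y Rxy.
G1: ✓.
G2: ✓.
G3: fails — world w0 has no successor.
G4: ✓.
G5: ✓.

G1, G2, G4, G5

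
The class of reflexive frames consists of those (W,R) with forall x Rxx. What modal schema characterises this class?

A defining formula is □s → s (the T axiom).
Suppose □s→s is valid. At any x set V(s)={w : Rxw}. Then □s holds at x, so s holds at x, i.e. Rxx.

□s → s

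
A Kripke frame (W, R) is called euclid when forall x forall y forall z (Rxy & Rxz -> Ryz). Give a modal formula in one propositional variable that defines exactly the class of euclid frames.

The condition is the Euclidean property. The 5 schema ◇q → □◇q defines it.
Suppose ◇q→□◇q is valid. Take Rxy, Rxz and set V(q)={y}. Then ◇q at x, so □◇q at x, so ◇q at z, so some w with Rzw has q; w=y, i.e. Rzy. By symmetry of the argument, Ryz.

◇q → □◇q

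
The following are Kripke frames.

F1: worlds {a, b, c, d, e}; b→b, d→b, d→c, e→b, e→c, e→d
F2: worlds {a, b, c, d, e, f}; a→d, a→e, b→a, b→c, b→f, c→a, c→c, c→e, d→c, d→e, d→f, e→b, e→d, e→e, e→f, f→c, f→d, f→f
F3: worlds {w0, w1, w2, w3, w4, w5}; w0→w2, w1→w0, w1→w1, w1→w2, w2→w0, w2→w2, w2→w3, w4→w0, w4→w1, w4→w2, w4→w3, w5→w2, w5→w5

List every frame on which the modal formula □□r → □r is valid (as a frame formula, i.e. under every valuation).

F2, F3

Frame correspondent (Sahlqvist): ∀x ∀y (Rxy → ∃z (Rxz ∧ Rzy)) — i.e. density.
F1: fails — Rdc but no z with Rdz and Rzc.
F2: condition met.
F3: condition met.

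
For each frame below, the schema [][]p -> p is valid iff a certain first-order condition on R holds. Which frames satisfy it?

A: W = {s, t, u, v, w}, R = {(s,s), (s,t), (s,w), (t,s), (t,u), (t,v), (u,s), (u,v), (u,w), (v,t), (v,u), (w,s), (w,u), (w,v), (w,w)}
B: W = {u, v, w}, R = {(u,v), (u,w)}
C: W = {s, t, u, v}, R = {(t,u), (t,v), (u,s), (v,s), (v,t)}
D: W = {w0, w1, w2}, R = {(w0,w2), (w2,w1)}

The schema corresponds to a generalized confluence (Geach) condition: forall x exists w (x R^2 w & x = w).
A: holds.
B: fails — at u but no t with uR²t and u=t.
C: fails — at s but no w with sR²w and s=w.
D: fails — at w0 but no w with w0R²w and w0=w.

A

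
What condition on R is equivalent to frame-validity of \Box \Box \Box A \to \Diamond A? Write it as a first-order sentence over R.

\forall x \exists w (x R^3 w \wedge xRw)

This is a Sahlqvist (Geach-type) schema ◇^0□^3A → □^0◇^1A.
Minimal-valuation argument: fix x; take any y with xR^0y and any z with xR^0z. Set V(A) to the set of worlds R-reachable from y in exactly 3 steps. Then □^3A holds at y, so the antecedent holds at x; validity forces ◇^1A at z, giving a w with zR^1w and yR^3w.
First-order correspondent: \forall x \exists w (x R^3 w \wedge xRw).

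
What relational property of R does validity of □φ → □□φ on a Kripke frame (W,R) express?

This is the 4 axiom.
Its frame correspondent is transitivity — ∀x ∀y ∀z (Rxy ∧ Ryz → Rxz).

transitivity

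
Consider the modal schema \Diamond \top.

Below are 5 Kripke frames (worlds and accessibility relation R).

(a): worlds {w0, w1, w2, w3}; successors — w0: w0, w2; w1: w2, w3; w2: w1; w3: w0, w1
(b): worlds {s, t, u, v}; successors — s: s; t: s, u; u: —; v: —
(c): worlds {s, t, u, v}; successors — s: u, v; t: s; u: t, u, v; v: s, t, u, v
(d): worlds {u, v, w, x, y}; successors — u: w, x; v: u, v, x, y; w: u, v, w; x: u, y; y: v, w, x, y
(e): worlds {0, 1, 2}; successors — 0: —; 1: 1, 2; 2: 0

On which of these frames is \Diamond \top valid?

The schema corresponds to seriality: \forall x \exists y Rxy.
(a): condition met.
(b): fails — world u has no successor.
(c): condition met.
(d): condition met.
(e): fails — world 0 has no successor.
Valid on: (a), (c), (d).

(a), (c), (d)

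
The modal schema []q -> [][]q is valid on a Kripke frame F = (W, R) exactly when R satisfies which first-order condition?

Suppose □q→□□q is valid. Take Rxy, Ryz and set V(q)={w : Rxw}. Then □q at x, so □□q at x, so □q at y, so q at z, i.e. Rxz.

transitivity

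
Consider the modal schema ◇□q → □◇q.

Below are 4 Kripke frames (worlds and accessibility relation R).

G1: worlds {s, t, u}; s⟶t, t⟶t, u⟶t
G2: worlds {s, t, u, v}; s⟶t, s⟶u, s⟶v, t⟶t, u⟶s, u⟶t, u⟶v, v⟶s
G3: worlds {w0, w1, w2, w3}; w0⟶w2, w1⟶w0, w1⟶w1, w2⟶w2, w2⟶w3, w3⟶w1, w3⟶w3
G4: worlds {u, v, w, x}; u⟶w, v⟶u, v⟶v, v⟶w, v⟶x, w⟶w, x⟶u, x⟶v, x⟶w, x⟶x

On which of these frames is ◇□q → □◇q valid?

The schema corresponds to convergence: ∀x ∀y ∀z (Rxy ∧ Rxz → ∃w (Ryw ∧ Rzw)).
G1: satisfies the condition.
G2: fails — Rsv and Rst but v and t have no common successor.
G3: fails — Rw1w1 and Rw1w0 but w1 and w0 have no common successor.
G4: satisfies the condition.
Valid on: G1, G4.

G1, G4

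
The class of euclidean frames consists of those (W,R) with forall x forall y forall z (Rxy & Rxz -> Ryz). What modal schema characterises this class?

◇q → □◇q

This is the Euclidean property; the standard corresponding axiom is 5: ◇q → □◇q.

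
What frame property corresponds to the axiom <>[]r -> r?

symmetry: forall x forall y (Rxy -> Ryx)

Replacing r by ¬r and contraposing gives the equivalent schema r → □◇r.
Suppose r→□◇r is valid. Take Rxy and set V(r)={x}. Then r at x, so □◇r at x, so ◇r at y, so some z with Ryz has r; z=x, i.e. Ryx.
Conversely, any frame satisfying forall x forall y (Rxy -> Ryx) validates the schema.
So the correspondent is symmetry.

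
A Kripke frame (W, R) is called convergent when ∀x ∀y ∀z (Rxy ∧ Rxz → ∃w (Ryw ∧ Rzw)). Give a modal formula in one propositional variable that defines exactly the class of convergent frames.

◇□ψ → □◇ψ

This is convergence; the standard corresponding axiom is .2: ◇□ψ → □◇ψ.
Suppose ◇□ψ→□◇ψ is valid. Take Rxy, Rxz and set V(ψ)={w : Ryw}. Then □ψ at y so ◇□ψ at x, so □◇ψ at x, so ◇ψ at z, giving w with Rzw and Ryw.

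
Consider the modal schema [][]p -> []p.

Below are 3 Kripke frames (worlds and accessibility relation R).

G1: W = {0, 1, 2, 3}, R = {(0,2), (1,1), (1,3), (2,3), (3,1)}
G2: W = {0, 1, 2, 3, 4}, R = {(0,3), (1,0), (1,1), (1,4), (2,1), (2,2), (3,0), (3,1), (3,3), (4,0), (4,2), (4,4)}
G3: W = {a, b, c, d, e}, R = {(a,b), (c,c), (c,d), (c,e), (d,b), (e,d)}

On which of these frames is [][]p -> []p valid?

The schema corresponds to density: forall x forall y (Rxy -> exists z (Rxz & Rzy)).
G1: fails — R02 but no z with R0z and Rz2.
G2: satisfies the condition.
G3: fails — Rab but no z with Raz and Rzb.

G2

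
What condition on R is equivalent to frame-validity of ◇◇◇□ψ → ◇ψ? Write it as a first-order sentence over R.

This is a Sahlqvist (Geach-type) schema ◇^3□^1ψ → □^0◇^1ψ.
Minimal-valuation argument: fix x; take any y with xR^3y and any z with xR^0z. Set V(ψ) to the set of worlds R-reachable from y in exactly 1 step. Then □^1ψ holds at y, so the antecedent holds at x; validity forces ◇^1ψ at z, giving a w with zR^1w and yR^1w.
First-order correspondent: ∀x ∀y (xR³y → ∃w (yRw ∧ xRw)).

∀x ∀y (xR³y → ∃w (yRw ∧ xRw))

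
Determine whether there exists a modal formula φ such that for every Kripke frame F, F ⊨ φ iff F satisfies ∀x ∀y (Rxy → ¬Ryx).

If a class were modally definable it would be closed under surjective bounded morphisms (Goldblatt–Thomason).
The 4-cycle (worlds a,b,c,d with a→b→c→d→a) is asymmetric. Mapping every world to a single reflexive point • is a surjective bounded morphism, and the reflexive point is not asymmetric (R•• but asymmetry requires ¬R••).
So no modal formula (or set of formulas) defines exactly the asymmetric frames.

Not modally definable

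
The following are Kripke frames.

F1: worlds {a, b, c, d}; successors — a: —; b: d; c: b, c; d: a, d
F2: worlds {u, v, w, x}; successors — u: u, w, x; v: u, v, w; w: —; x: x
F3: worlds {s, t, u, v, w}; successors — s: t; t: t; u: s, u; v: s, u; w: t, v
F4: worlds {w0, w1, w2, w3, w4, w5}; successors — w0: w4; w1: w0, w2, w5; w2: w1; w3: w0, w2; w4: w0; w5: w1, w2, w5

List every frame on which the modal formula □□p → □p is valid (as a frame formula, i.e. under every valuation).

Frame correspondent (Sahlqvist): ∀x ∀y (Rxy → ∃z (Rxz ∧ Rzy)) — i.e. density.
F1: condition met.
F2: condition met.
F3: fails — Rwv but no z with Rwz and Rzv.
F4: fails — Rw1w0 but no z with Rw1z and Rzw0.
Valid on: F1, F2.

F1, F2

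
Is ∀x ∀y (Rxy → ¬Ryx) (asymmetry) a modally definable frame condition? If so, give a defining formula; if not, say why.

Any modally definable frame class is closed under surjective bounded morphisms.
The 5-cycle (worlds 0,1,2,3,4 with 0→1→2→3→4→0) is asymmetric. Mapping every world to a single reflexive point • is a surjective bounded morphism, and the reflexive point is not asymmetric (R•• but asymmetry requires ¬R••).
So no modal formula (or set of formulas) defines exactly the asymmetric frames.

Not modally definable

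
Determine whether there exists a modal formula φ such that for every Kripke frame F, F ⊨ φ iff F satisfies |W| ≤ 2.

No

Modal frame validity is preserved under disjoint unions.
Any modal formula valid on each of 3 disjoint one-world frames is valid on their disjoint union (validity is preserved under disjoint unions). Each one-world frame has |W|=1≤2, but the union has |W|=3.
So no modal formula (or set of formulas) defines exactly the |W|≤2 frames.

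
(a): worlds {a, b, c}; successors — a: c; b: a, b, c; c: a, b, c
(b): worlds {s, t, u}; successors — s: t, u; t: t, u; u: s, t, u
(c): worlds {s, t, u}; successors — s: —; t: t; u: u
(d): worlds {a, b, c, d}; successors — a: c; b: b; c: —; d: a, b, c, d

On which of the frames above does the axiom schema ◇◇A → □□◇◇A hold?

Frame correspondent (Sahlqvist): ∀x ∀y ∀z ((xR²y ∧ xR²z) → ∃w (y = w ∧ zR²w)) — i.e. a generalized confluence (Geach) condition.
(a): satisfies the condition.
(b): satisfies the condition.
(c): satisfies the condition.
(d): fails — dR²a, dR²a but no w with a=w and aR²w.

(a), (b), (c)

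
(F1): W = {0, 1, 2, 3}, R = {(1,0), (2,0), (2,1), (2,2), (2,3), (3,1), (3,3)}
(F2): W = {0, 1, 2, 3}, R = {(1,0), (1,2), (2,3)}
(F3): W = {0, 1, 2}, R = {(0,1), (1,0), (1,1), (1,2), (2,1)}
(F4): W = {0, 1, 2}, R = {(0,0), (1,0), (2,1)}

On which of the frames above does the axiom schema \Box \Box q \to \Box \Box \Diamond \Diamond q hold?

Frame correspondent (Sahlqvist): \forall x \forall z (x R^2 z \to \exists w (x R^2 w \wedge z R^2 w)) — i.e. a generalized confluence (Geach) condition.
(F1): fails — 2R²0 but no w with 2R²w and 0R²w.
(F2): fails — 1R²3 but no w with 1R²w and 3R²w.
(F3): condition met.
(F4): condition met.

(F3), (F4)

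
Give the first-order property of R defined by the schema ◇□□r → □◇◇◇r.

This is a Sahlqvist (Geach-type) schema ◇^1□^2r → □^1◇^3r.
Minimal-valuation argument: fix x; take any y with xR^1y and any z with xR^1z. Set V(r) to the set of worlds R-reachable from y in exactly 2 steps. Then □^2r holds at y, so the antecedent holds at x; validity forces ◇^3r at z, giving a w with zR^3w and yR^2w.
First-order correspondent: ∀x ∀y ∀z ((xRy ∧ xRz) → ∃w (yR²w ∧ zR³w)).

∀x ∀y ∀z ((xRy ∧ xRz) → ∃w (yR²w ∧ zR³w))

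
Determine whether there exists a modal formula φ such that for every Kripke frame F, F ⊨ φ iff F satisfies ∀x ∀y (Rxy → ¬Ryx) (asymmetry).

Any modally definable frame class is closed under surjective bounded morphisms.
The 5-cycle (worlds a,b,c,d,e with a→b→c→d→e→a) is asymmetric. Mapping every world to a single reflexive point • is a surjective bounded morphism, and the reflexive point is not asymmetric (R•• but asymmetry requires ¬R••).
So no modal formula (or set of formulas) defines exactly the asymmetric frames.

Not modally definable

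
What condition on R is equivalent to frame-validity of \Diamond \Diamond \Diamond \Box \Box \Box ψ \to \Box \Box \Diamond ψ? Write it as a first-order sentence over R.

This is a Sahlqvist (Geach-type) schema ◇^3□^3ψ → □^2◇^1ψ.
Minimal-valuation argument: fix x; take any y with xR^3y and any z with xR^2z. Set V(ψ) to the set of worlds R-reachable from y in exactly 3 steps. Then □^3ψ holds at y, so the antecedent holds at x; validity forces ◇^1ψ at z, giving a w with zR^1w and yR^3w.
First-order correspondent: \forall x \forall y \forall z ((x R^3 y \wedge x R^2 z) \to \exists w (y R^3 w \wedge zRw)).

\forall x \forall y \forall z ((x R^3 y \wedge x R^2 z) \to \exists w (y R^3 w \wedge zRw))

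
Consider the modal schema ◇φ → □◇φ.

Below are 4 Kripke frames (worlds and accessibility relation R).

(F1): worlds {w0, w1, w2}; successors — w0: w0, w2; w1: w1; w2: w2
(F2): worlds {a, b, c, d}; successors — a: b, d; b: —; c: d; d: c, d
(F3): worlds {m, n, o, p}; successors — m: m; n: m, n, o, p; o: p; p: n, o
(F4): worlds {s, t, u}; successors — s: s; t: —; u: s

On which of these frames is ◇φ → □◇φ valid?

(F4)

Frame correspondent (Sahlqvist): ∀x ∀y ∀z (Rxy ∧ Rxz → Ryz) — i.e. the Euclidean property.
(F1): fails — Rw0w2 and Rw0w0 but not Rw2w0.
(F2): fails — Rab and Rab but not Rbb.
(F3): fails — Rno and Rnn but not Ron.
(F4): ✓.
Valid on: (F4).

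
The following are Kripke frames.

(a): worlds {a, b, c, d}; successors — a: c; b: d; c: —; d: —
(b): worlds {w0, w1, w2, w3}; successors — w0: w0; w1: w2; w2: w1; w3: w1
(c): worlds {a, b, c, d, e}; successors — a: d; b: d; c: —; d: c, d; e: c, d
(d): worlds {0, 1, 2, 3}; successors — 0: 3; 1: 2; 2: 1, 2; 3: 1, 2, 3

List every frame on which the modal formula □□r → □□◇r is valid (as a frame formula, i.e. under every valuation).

This is the axiom for a generalized confluence (Geach) condition; its first-order frame correspondent is ∀x ∀z (xR²z → ∃w (xR²w ∧ zRw)).
(a): holds.
(b): fails — w1R²w1 but no w with w1R²w and w1Rw.
(c): fails — aR²c but no w with aR²w and cRw.
(d): holds.

(a), (d)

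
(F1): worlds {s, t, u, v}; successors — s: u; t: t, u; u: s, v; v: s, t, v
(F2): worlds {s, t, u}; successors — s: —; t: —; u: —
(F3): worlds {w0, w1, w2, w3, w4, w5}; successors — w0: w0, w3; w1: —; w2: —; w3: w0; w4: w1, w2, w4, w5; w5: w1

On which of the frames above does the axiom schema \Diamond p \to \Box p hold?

Frame correspondent (Sahlqvist): \forall x \forall y \forall z (Rxy \wedge Rxz \to y = z) — i.e. partial functionality.
(F1): fails — t sees both t and u.
(F2): holds.
(F3): fails — w0 sees both w0 and w3.

(F2)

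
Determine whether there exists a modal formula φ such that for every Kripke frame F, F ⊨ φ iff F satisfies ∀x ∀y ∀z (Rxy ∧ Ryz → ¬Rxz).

Modal frame validity is preserved under surjective bounded morphisms.
The 7-cycle (worlds s,t,u,v,w,x,y with s→t→u→v→w→x→y→s) is intransitive. Mapping every world to a single reflexive point • is a surjective bounded morphism; the reflexive point is not intransitive (R••∧R•• but R••).
Hence intransitivity is not modally definable.

Not definable by any modal formula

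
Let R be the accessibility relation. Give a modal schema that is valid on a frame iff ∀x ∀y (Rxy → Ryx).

p → □◇p

This is symmetry; the standard corresponding axiom is B: p → □◇p.
Suppose p→□◇p is valid. Take Rxy and set V(p)={x}. Then p at x, so □◇p at x, so ◇p at y, so some z with Ryz has p; z=x, i.e. Ryx.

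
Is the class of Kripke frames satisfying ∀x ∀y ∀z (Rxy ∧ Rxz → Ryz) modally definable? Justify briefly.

This is a Sahlqvist condition; the 5 axiom ◇q → □◇q defines it.
Suppose ◇q→□◇q is valid. Take Rxy, Rxz and set V(q)={y}. Then ◇q at x, so □◇q at x, so ◇q at z, so some w with Rzw has q; w=y, i.e. Rzy. By symmetry of the argument, Ryz.

Definable; ◇q → □◇q defines it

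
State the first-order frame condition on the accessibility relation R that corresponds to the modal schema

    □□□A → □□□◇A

This is a Sahlqvist (Geach-type) schema ◇^0□^3A → □^3◇^1A.
Minimal-valuation argument: fix x; take any y with xR^0y and any z with xR^3z. Set V(A) to the set of worlds R-reachable from y in exactly 3 steps. Then □^3A holds at y, so the antecedent holds at x; validity forces ◇^1A at z, giving a w with zR^1w and yR^3w.
First-order correspondent: ∀x ∀z (xR³z → ∃w (xR³w ∧ zRw)).

∀x ∀z (xR³z → ∃w (xR³w ∧ zRw))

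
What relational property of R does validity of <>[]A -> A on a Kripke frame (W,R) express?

This is frame-equivalent to A → □◇A (substitute ¬A for A and contrapose).
Suppose A→□◇A is valid. Take Rxy and set V(A)={x}. Then A at x, so □◇A at x, so ◇A at y, so some z with Ryz has A; z=x, i.e. Ryx.
The converse is a direct semantic check.
Frame condition: forall x forall y (Rxy -> Ryx).

Symmetry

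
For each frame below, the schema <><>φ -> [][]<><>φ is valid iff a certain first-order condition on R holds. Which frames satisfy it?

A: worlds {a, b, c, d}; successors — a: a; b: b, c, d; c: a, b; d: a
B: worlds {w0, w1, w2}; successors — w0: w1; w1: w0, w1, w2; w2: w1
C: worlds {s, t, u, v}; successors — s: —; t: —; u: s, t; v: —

This is the axiom for a generalized confluence (Geach) condition; its first-order frame correspondent is forall x forall y forall z ((x R^2 y & x R^2 z) -> exists w (y = w & z R^2 w)).
A: fails — bR²b, bR²a but no w with b=w and aR²w.
B: satisfies the condition.
C: satisfies the condition.
Valid on: B, C.

B, C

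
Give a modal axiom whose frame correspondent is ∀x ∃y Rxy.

A defining formula is □q → ◇q (the D axiom).
Suppose □q→◇q is valid. At any x set V(q)=W. Then □q at x, so ◇q at x, so x has a successor.

□q → ◇q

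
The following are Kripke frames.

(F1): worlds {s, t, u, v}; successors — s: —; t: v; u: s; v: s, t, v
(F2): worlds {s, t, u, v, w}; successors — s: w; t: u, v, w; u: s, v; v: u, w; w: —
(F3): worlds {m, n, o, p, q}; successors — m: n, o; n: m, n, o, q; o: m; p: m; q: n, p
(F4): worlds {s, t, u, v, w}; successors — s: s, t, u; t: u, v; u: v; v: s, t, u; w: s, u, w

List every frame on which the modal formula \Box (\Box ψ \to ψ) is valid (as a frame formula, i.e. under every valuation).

none

The schema corresponds to shift-reflexivity: \forall x \forall y (Rxy \to Ryy).
(F1): fails — Rus but not Rss.
(F2): fails — Ruv but not Rvv.
(F3): fails — Rom but not Rmm.
(F4): fails — Ruv but not Rvv.
Valid on no frame.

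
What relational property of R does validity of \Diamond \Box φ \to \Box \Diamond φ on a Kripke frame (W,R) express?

convergence

Suppose ◇□φ→□◇φ is valid. Take Rxy, Rxz and set V(φ)={w : Ryw}. Then □φ at y so ◇□φ at x, so □◇φ at x, so ◇φ at z, giving w with Rzw and Ryw.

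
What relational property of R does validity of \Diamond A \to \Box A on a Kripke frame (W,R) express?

Suppose ◇A→□A is valid. Take Rxy, Rxz and set V(A)={y}. Then ◇A at x, so □A at x, so A at z, i.e. z=y.
The converse is a direct semantic check.
So the correspondent is partial functionality.

Partial functionality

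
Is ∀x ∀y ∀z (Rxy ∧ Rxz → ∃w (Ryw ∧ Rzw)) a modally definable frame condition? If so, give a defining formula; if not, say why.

Yes, by ◇□p → □◇p

The condition is convergence. A defining modal formula is ◇□p → □◇p.
Suppose ◇□p→□◇p is valid. Take Rxy, Rxz and set V(p)={w : Ryw}. Then □p at y so ◇□p at x, so □◇p at x, so ◇p at z, giving w with Rzw and Ryw.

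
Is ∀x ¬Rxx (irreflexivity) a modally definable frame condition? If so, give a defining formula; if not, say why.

If a class were modally definable it would be closed under surjective bounded morphisms (Goldblatt–Thomason).
The 2-cycle (worlds s,t with s→t→s) is irreflexive, and the map sending every world to a single reflexive point • is a surjective bounded morphism (forth: every edge maps to (•,•); back: every world has a successor). So any modal formula valid on the 2-cycle is also valid on the reflexive point, which is not irreflexive.
So the class is not modally definable.

No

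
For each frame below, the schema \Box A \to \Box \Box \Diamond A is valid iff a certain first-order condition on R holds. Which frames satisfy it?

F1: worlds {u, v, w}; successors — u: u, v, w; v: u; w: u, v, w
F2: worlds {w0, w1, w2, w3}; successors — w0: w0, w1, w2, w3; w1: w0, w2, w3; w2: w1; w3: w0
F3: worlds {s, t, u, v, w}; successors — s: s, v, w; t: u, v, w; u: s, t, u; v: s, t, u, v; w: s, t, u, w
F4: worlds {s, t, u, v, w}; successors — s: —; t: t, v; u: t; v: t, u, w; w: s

F1, F3

Frame correspondent (Sahlqvist): \forall x \forall z (x R^2 z \to \exists w (xRw \wedge zRw)) — i.e. a generalized confluence (Geach) condition.
F1: holds.
F2: fails — w1R²w2 but no w with w1Rw and w2Rw.
F3: holds.
F4: fails — tR²w but no w* with tRw* and wRw*.
Valid on: F1, F3.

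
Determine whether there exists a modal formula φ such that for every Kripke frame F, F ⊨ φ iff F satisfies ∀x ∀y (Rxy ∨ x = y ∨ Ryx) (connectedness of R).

Any modally definable frame class is closed under disjoint unions.
Take 3 disjoint single-world reflexive frames: each is trivially connected, but their disjoint union has 3 worlds with no edge between distinct components, so it is not connected.
So no modal formula (or set of formulas) defines exactly the connected frames.

Not modally definable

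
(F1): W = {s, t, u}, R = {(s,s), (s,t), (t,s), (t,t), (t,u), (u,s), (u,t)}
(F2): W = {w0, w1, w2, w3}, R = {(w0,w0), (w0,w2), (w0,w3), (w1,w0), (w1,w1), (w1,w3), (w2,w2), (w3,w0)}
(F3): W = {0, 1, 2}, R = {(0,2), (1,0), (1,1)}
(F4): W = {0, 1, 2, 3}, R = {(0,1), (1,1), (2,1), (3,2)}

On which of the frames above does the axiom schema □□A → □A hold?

Frame correspondent (Sahlqvist): ∀x ∀y (Rxy → ∃z (Rxz ∧ Rzy)) — i.e. density.
(F1): holds.
(F2): holds.
(F3): fails — R02 but no z with R0z and Rz2.
(F4): fails — R32 but no z with R3z and Rz2.
Valid on: (F1), (F2).

(F1), (F2)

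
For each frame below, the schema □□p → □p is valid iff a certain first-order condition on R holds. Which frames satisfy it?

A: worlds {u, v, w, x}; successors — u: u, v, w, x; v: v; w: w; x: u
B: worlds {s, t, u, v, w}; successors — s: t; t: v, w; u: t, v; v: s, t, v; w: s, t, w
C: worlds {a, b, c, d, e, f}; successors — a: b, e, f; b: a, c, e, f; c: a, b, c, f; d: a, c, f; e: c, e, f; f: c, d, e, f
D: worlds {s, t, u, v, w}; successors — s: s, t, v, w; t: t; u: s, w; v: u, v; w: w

Frame correspondent (Sahlqvist): ∀x ∀y (Rxy → ∃z (Rxz ∧ Rzy)) — i.e. density.
A: holds.
B: fails — Rst but no z with Rsz and Rzt.
C: fails — Rab but no z with Raz and Rzb.
D: holds.
Valid on: A, D.

A, D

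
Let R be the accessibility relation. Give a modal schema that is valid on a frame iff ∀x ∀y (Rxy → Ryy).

□(□ψ → ψ)

The condition is shift-reflexivity. The T□ schema □(□ψ → ψ) defines it.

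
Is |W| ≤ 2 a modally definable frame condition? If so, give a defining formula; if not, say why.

If a class were modally definable it would be closed under disjoint unions (Goldblatt–Thomason).
Any modal formula valid on each of 3 disjoint one-world frames is valid on their disjoint union (validity is preserved under disjoint unions). Each one-world frame has |W|=1≤2, but the union has |W|=3.
Hence having at most 2 worlds is not modally definable.

No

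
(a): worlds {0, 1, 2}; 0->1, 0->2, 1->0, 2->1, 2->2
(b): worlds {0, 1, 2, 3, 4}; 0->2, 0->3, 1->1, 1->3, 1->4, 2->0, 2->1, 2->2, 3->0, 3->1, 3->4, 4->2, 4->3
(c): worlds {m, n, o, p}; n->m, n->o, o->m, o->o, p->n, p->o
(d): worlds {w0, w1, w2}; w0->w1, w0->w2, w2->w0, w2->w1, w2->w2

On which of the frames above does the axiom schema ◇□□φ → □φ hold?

Frame correspondent (Sahlqvist): ∀x ∀y ∀z ((xRy ∧ xRz) → ∃w (yR²w ∧ z = w)) — i.e. a generalized confluence (Geach) condition.
(a): holds.
(b): fails — 1R4, 1R3 but no w with 4R²w and 3=w.
(c): fails — nRm, nRm but no w with mR²w and m=w.
(d): fails — w0Rw1, w0Rw1 but no w with w1R²w and w1=w.

(a)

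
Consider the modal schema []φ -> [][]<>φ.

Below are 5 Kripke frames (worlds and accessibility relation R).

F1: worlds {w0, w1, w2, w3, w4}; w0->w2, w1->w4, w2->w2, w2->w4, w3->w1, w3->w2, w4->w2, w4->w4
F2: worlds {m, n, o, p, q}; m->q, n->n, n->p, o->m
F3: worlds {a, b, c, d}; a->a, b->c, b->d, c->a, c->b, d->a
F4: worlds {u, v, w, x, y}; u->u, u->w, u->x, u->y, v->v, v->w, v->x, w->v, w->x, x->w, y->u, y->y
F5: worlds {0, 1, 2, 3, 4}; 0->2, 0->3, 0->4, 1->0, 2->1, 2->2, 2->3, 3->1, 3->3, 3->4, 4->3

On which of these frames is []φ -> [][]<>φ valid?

F1

The schema corresponds to a generalized confluence (Geach) condition: forall x forall z (x R^2 z -> exists w (xRw & zRw)).
F1: condition met.
F2: fails — nR²p but no w with nRw and pRw.
F3: fails — bR²a but no w with bRw and aRw.
F4: fails — wR²x but no t with wRt and xRt.
F5: fails — 0R²1 but no w with 0Rw and 1Rw.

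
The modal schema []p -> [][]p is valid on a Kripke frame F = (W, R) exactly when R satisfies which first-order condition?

Transitivity

Suppose □p→□□p is valid. Take Rxy, Ryz and set V(p)={w : Rxw}. Then □p at x, so □□p at x, so □p at y, so p at z, i.e. Rxz.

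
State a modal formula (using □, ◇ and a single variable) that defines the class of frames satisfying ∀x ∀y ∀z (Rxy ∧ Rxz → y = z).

◇r → □r

The condition is partial functionality. The CD schema ◇r → □r defines it.
Suppose ◇r→□r is valid. Take Rxy, Rxz and set V(r)={y}. Then ◇r at x, so □r at x, so r at z, i.e. z=y.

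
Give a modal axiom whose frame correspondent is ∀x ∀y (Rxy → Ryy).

□(□q → q)

This is shift-reflexivity; the standard corresponding axiom is T□: □(□q → q).
Suppose □(□q→q) is valid. Take Rxy and set V(q)={w : Ryw}. Then at y, □q holds; since □(□q→q) at x, □q→q at y, so q at y, i.e. Ryy.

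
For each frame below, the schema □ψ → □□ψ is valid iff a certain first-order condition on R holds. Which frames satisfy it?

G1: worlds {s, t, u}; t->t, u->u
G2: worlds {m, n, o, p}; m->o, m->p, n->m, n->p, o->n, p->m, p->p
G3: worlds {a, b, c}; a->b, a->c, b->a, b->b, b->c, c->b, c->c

G1

The schema corresponds to transitivity: ∀x ∀y ∀z (Rxy ∧ Ryz → Rxz).
G1: satisfies the condition.
G2: fails — Ron and Rnm but not Rom.
G3: fails — Rab and Rba but not Raa.
Valid on: G1.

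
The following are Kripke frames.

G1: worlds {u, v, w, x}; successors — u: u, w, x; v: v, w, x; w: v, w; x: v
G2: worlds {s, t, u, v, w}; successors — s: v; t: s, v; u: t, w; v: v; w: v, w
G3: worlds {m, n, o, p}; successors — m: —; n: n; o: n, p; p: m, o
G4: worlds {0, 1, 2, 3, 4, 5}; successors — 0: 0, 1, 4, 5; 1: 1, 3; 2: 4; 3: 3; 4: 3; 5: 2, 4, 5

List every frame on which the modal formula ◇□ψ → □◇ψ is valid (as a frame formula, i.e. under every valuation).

Frame correspondent (Sahlqvist): ∀x ∀y ∀z (Rxy ∧ Rxz → ∃w (Ryw ∧ Rzw)) — i.e. convergence.
G1: fails — Ruu and Rux but u and x have no common successor.
G2: ✓.
G3: fails — Ron and Rop but n and p have no common successor.
G4: fails — R00 and R04 but 0 and 4 have no common successor.
Valid on: G2.

G2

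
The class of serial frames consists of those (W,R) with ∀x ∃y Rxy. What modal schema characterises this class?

□q → ◇q

A defining formula is □q → ◇q (the D axiom).
Suppose □q→◇q is valid. At any x set V(q)=W. Then □q at x, so ◇q at x, so x has a successor.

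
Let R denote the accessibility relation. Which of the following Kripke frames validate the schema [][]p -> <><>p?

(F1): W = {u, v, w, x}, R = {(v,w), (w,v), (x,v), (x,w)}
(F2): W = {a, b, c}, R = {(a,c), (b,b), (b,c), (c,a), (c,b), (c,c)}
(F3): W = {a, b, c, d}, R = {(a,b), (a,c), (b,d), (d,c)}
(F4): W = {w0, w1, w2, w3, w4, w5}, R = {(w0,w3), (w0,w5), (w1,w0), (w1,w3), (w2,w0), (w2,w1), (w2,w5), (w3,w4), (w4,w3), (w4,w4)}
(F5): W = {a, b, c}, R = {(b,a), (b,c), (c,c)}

(F2)

The schema corresponds to a generalized confluence (Geach) condition: forall x exists w (x R^2 w & x R^2 w).
(F1): fails — at u but no t with uR²t and uR²t.
(F2): holds.
(F3): fails — at c but no w with cR²w and cR²w.
(F4): fails — at w5 but no w with w5R²w and w5R²w.
(F5): fails — at a but no w with aR²w and aR²w.
Valid on: (F2).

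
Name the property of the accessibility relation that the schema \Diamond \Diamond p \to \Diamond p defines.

This schema is equivalent to the 4 axiom □p → □□p.
Its frame correspondent is transitivity — \forall x \forall y \forall z (Rxy \wedge Ryz \to Rxz).

transitivity: \forall x \forall y \forall z (Rxy \wedge Ryz \to Rxz)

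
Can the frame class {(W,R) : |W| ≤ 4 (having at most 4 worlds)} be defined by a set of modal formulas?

No

Modal frame validity is preserved under disjoint unions.
Any modal formula valid on each of 5 disjoint one-world frames is valid on their disjoint union (validity is preserved under disjoint unions). Each one-world frame has |W|=1≤4, but the union has |W|=5.
So the class is not modally definable.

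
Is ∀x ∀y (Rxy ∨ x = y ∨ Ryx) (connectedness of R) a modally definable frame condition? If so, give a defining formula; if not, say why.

Any modally definable frame class is closed under disjoint unions.
Take 4 disjoint single-world reflexive frames: each is trivially connected, but their disjoint union has 4 worlds with no edge between distinct components, so it is not connected.
Hence connectedness of R is not modally definable.

Not definable by any modal formula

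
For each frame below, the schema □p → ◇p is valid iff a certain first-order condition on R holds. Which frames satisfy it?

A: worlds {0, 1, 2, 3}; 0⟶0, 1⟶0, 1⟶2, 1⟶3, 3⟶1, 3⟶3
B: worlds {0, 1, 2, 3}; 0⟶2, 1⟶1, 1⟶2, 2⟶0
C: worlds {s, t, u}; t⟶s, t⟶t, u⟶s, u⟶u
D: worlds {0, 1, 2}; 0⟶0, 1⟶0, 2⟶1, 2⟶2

This is the axiom for seriality; its first-order frame correspondent is ∀x ∃y Rxy.
A: fails — world 2 has no successor.
B: fails — world 3 has no successor.
C: fails — world s has no successor.
D: condition met.
Valid on: D.

D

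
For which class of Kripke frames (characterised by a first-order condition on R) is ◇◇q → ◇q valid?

This is a form of the 4 axiom.
Its frame correspondent is transitivity — ∀x ∀y ∀z (Rxy ∧ Ryz → Rxz).

Transitivity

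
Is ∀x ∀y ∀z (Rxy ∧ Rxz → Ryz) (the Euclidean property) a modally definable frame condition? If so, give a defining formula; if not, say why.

Yes: it is the Euclidean property, defined by the 5 schema ◇r → □◇r.

Yes — defined by ◇r → □◇r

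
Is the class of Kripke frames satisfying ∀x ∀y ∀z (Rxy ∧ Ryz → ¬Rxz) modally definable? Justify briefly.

Any modally definable frame class is closed under surjective bounded morphisms.
The 3-cycle (worlds s,t,u with s→t→u→s) is intransitive. Mapping every world to a single reflexive point • is a surjective bounded morphism; the reflexive point is not intransitive (R••∧R•• but R••).
So no modal formula (or set of formulas) defines exactly the intransitive frames.

Not modally definable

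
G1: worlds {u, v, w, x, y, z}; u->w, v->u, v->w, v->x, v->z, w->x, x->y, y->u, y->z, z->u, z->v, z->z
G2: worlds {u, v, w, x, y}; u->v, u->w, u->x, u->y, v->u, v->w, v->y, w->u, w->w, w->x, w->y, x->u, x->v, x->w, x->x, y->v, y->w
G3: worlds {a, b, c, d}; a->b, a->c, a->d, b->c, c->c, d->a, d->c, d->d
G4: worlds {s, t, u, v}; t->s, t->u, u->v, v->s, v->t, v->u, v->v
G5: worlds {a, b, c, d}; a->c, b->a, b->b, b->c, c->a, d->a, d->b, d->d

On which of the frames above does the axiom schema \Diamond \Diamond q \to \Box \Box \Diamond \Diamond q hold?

This is the axiom for a generalized confluence (Geach) condition; its first-order frame correspondent is \forall x \forall y \forall z ((x R^2 y \wedge x R^2 z) \to \exists w (y = w \wedge z R^2 w)).
G1: fails — uR²x, uR²x but no t with x=t and xR²t.
G2: fails — uR²v, uR²y but no t with v=t and yR²t.
G3: fails — aR²a, aR²c but no w with a=w and cR²w.
G4: fails — uR²s, uR²s but no w with s=w and sR²w.
G5: fails — bR²a, bR²c but no w with a=w and cR²w.

none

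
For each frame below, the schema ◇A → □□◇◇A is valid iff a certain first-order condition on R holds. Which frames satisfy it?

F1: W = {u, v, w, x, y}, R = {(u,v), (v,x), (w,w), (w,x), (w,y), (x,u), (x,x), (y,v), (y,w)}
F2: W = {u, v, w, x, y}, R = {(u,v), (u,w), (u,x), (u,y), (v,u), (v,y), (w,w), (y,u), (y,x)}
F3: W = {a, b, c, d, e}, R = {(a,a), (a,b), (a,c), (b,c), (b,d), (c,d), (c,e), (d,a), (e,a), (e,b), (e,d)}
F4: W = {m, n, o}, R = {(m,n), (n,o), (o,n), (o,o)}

F4

This is the axiom for a generalized confluence (Geach) condition; its first-order frame correspondent is ∀x ∀y ∀z ((xRy ∧ xR²z) → ∃w (y = w ∧ zR²w)).
F1: fails — wRw, wR²u but no t with w=t and uR²t.
F2: fails — uRv, uR²u but no t with v=t and uR²t.
F3: fails — aRb, aR²b but no w with b=w and bR²w.
F4: satisfies the condition.
Valid on: F4.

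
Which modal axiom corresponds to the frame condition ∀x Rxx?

A defining formula is □p → p (the T axiom).
Suppose □p→p is valid. At any x set V(p)={w : Rxw}. Then □p holds at x, so p holds at x, i.e. Rxx.

□p → p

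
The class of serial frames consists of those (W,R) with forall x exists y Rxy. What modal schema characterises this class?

The condition is seriality. The D schema □ψ → ◇ψ defines it.
Suppose □ψ→◇ψ is valid. At any x set V(ψ)=W. Then □ψ at x, so ◇ψ at x, so x has a successor.

□ψ → ◇ψ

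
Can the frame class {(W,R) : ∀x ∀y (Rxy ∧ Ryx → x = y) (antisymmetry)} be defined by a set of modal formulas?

If a class were modally definable it would be closed under surjective bounded morphisms (Goldblatt–Thomason).
The 4-cycle (worlds w0,w1,w2,w3 with w0→w1→w2→w3→w0) is antisymmetric. Sending even-indexed worlds to s and odd-indexed worlds to t is a surjective bounded morphism onto the two-world frame with s↔t, which is not antisymmetric.
Hence antisymmetry is not modally definable.

Not modally definable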